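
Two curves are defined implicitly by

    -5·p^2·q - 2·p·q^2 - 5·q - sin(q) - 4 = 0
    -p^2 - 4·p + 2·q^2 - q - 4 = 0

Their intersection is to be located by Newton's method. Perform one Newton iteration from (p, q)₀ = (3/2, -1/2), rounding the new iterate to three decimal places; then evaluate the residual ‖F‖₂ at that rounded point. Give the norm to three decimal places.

2.135

At (3/2, -1/2): F = (3.85443, -11.250).
Jacobian J = [[-10·p·q - 2·q^2, -5·p^2 - 4·p·q - cos(q) - 5], [-2·p - 4, 4·q - 1]].
At the point, J = [[7.000, -14.12758], [-7.000, -3.000]] (det J = -119.89308).
Solving J·Δ = −F gives Δ = (-1.422, -0.432).
Then the next iterate is (p, q)₁ = (0.078, -0.932).
Re-evaluating at (0.078, -0.932): F = (1.35566, -1.64884), so ‖F‖₂ = 2.135.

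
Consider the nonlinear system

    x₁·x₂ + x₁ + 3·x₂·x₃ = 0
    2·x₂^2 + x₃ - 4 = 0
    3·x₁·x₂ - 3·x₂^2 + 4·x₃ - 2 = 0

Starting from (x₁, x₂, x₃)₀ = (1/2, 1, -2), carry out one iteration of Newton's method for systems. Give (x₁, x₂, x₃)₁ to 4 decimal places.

At (1/2, 1, -2): F = (-5.0000, -4.0000, -11.5000).
Jacobian J = [[x₂ + 1, x₁ + 3·x₃, 3·x₂], [0, 4·x₂, 1], [3·x₂, 3·x₁ - 6·x₂, 4]].
At the point, J = [[2.0000, -5.5000, 3.0000], [0.0000, 4.0000, 1.0000], [3.0000, -4.5000, 4.0000]] (det J = -11.5000).
Solving J·Δ = −F gives Δ = (5.6304, 1.0435, -0.1739).
Then the next iterate is (x₁, x₂, x₃)₁ = (6.1304, 2.0435, -2.1739).

(6.1304, 2.0435, -2.1739)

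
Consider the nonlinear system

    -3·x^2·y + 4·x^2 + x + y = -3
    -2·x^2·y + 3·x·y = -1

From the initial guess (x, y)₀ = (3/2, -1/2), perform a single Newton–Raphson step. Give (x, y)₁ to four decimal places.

(0.8333, 0.3188)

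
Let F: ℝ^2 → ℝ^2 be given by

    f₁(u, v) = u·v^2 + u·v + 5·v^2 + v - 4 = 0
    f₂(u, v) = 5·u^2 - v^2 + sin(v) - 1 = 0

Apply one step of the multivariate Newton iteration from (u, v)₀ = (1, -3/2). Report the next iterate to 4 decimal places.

(0.8028, -1.1030)

At (1, -3/2): F = (6.5000, 0.752505).
Jacobian J = [[v^2 + v, 2·u·v + u + 10·v + 1], [10·u, -2·v + cos(v)]].
At the point, J = [[0.7500, -16.0000], [10.0000, 3.070737]] (det J = 162.303053).
Solving J·Δ = −F gives Δ = (-0.1972, 0.3970).
Then the next iterate is (u, v)₁ = (0.8028, -1.1030).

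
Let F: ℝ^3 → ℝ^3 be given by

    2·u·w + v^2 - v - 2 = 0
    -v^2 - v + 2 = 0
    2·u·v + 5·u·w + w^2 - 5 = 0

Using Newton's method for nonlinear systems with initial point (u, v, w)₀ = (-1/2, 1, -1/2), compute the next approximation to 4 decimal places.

At (-1/2, 1, -1/2): F = (-1.5000, 0.0000, -4.5000).
Jacobian J = [[2·w, 2·v - 1, 2·u], [0, -2·v - 1, 0], [2·v + 5·w, 2·u, 5·u + 2·w]].
At the point, J = [[-1.0000, 1.0000, -1.0000], [0.0000, -3.0000, 0.0000], [-0.5000, -1.0000, -3.5000]] (det J = -9.0000).
Solving J·Δ = −F gives Δ = (-0.2500, 0.0000, -1.2500).
Then the next iterate is (u, v, w)₁ = (-0.7500, 1.0000, -1.7500).

(-0.7500, 1.0000, -1.7500)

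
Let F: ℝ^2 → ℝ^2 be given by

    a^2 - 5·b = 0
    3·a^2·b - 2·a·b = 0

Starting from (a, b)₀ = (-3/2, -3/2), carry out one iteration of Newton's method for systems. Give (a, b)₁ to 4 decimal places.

(-1.9120, 0.6972)

At (-3/2, -3/2): F = (9.7500, -14.6250).
Jacobian J = [[2·a, -5], [6·a·b - 2·b, 3·a^2 - 2·a]].
At the point, J = [[-3.0000, -5.0000], [16.5000, 9.7500]] (det J = 53.2500).
Solving J·Δ = −F gives Δ = (-0.4120, 2.1972).
Then the next iterate is (a, b)₁ = (-1.9120, 0.6972).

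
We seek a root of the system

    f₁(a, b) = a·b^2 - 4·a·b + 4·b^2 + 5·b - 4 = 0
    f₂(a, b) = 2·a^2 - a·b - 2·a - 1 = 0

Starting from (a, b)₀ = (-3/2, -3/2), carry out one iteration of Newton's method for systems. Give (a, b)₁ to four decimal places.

(-0.4413, 0.2544)

At (-3/2, -3/2): F = (-14.8750, 4.2500).
Jacobian J = [[b^2 - 4·b, 2·a·b - 4·a + 8·b + 5], [4·a - b - 2, -a]].
At the point, J = [[8.2500, 3.5000], [-6.5000, 1.5000]] (det J = 35.1250).
Solving J·Δ = −F gives Δ = (1.0587, 1.7544).
Then the next iterate is (a, b)₁ = (-0.4413, 0.2544).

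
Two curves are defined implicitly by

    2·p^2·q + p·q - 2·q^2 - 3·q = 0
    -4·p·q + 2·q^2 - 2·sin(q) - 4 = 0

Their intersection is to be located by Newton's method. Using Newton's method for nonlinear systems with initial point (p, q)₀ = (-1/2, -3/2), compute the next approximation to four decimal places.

(-0.4374, -1.5313)

At (-1/2, -3/2): F = (0.0000, -0.505010).
Jacobian J = [[4·p·q + q, 2·p^2 + p - 4·q - 3], [-4·q, -4·p + 4·q - 2·cos(q)]].
At the point, J = [[1.5000, 3.0000], [6.0000, -4.141474]] (det J = -24.212212).
Solving J·Δ = −F gives Δ = (0.0626, -0.0313).
Then the next iterate is (p, q)₁ = (-0.4374, -1.5313).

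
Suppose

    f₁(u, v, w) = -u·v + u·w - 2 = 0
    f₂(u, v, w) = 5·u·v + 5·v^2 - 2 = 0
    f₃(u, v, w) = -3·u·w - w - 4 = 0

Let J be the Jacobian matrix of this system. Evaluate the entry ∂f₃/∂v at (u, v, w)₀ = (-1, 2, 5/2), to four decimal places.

∂f₃/∂v = 0.
At (-1, 2, 5/2) this is 0.0000.

0.0000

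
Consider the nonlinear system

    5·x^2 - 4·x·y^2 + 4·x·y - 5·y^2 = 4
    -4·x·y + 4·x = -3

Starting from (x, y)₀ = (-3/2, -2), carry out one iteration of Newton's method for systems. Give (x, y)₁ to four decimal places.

(-1.5921, 0.6842)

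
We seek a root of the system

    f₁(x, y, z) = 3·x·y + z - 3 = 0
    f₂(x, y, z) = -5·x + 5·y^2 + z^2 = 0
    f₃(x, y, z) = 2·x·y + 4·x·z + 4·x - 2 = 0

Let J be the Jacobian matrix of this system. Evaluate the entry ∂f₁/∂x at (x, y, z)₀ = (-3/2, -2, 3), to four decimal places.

∂f₁/∂x = 3·y.
At (-3/2, -2, 3) this is -6.0000.

-6.0000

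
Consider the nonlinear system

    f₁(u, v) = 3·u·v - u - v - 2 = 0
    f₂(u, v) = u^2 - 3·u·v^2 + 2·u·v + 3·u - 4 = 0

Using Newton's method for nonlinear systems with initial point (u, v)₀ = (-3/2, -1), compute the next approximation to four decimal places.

At (-3/2, -1): F = (5.0000, 1.2500).
Jacobian J = [[3·v - 1, 3·u - 1], [2·u - 3·v^2 + 2·v + 3, -6·u·v + 2·u]].
At the point, J = [[-4.0000, -5.5000], [-5.0000, -12.0000]] (det J = 20.5000).
Solving J·Δ = −F gives Δ = (2.5915, -0.9756).
Then the next iterate is (u, v)₁ = (1.0915, -1.9756).

(1.0915, -1.9756)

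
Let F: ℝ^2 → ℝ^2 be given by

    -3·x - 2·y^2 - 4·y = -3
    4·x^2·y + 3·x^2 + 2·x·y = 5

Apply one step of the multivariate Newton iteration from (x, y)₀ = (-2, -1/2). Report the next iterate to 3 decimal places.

(0.783, 0.576)

At (-2, -1/2): F = (10.500, 1.000).
Jacobian J = [[-3, -4·y - 4], [8·x·y + 6·x + 2·y, 4·x^2 + 2·x]].
At the point, J = [[-3.000, -2.000], [-5.000, 12.000]] (det J = -46.000).
Solving J·Δ = −F gives Δ = (2.783, 1.076).
Then the next iterate is (x, y)₁ = (0.783, 0.576).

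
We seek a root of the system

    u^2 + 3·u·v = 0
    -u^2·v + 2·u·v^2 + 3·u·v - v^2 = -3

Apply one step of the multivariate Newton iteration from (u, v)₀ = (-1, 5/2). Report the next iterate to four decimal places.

At (-1, 5/2): F = (-6.5000, -25.7500).
Jacobian J = [[2·u + 3·v, 3·u], [-2·u·v + 2·v^2 + 3·v, -u^2 + 4·u·v + 3·u - 2·v]].
At the point, J = [[5.5000, -3.0000], [25.0000, -19.0000]] (det J = -29.5000).
Solving J·Δ = −F gives Δ = (1.5678, 0.7076).
Then the next iterate is (u, v)₁ = (0.5678, 3.2076).

(0.5678, 3.2076)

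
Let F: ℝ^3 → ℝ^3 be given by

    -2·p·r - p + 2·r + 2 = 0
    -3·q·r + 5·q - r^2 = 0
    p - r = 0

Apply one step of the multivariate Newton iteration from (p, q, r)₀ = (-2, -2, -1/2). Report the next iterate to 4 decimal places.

(-0.6667, 0.2179, -0.6667)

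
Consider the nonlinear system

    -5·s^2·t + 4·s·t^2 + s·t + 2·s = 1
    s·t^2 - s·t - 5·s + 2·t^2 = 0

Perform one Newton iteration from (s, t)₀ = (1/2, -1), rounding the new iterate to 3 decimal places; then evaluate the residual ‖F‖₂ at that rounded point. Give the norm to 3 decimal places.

0.637

At (1/2, -1): F = (2.750, 0.500).
Jacobian J = [[-10·s·t + 4·t^2 + t + 2, -5·s^2 + 8·s·t + s], [t^2 - t - 5, 2·s·t - s + 4·t]].
At the point, J = [[10.000, -4.750], [-3.000, -5.500]] (det J = -69.250).
Solving J·Δ = −F gives Δ = (-0.184, 0.191).
Then the next iterate is (s, t)₁ = (0.316, -0.809).
Re-evaluating at (0.316, -0.809): F = (0.60754, 0.19142), so ‖F‖₂ = 0.637.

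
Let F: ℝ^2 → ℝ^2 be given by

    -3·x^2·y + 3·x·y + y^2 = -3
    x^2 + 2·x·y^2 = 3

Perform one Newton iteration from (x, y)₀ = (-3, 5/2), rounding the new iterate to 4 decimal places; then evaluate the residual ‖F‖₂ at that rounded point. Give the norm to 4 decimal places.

At (-3, 5/2): F = (-80.7500, -31.5000).
Jacobian J = [[-6·x·y + 3·y, -3·x^2 + 3·x + 2·y], [2·x + 2·y^2, 4·x·y]].
At the point, J = [[52.5000, -31.0000], [6.5000, -30.0000]] (det J = -1373.5000).
Solving J·Δ = −F gives Δ = (1.0528, -0.8219).
Then the next iterate is (x, y)₁ = (-1.9472, 1.6781).
Re-evaluating at (-1.9472, 1.6781): F = (-23.074760, -10.175119), so ‖F‖₂ = 25.2186.

25.2186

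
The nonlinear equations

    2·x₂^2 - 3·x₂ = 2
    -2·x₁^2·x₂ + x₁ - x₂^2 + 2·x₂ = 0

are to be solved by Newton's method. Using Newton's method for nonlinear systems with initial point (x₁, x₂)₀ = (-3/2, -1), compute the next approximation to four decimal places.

(-1.5429, -0.5714)

At (-3/2, -1): F = (3.0000, 0.0000).
Jacobian J = [[0, 4·x₂ - 3], [-4·x₁·x₂ + 1, -2·x₁^2 - 2·x₂ + 2]].
At the point, J = [[0.0000, -7.0000], [-5.0000, -0.5000]] (det J = -35.0000).
Solving J·Δ = −F gives Δ = (-0.0429, 0.4286).
Then the next iterate is (x₁, x₂)₁ = (-1.5429, -0.5714).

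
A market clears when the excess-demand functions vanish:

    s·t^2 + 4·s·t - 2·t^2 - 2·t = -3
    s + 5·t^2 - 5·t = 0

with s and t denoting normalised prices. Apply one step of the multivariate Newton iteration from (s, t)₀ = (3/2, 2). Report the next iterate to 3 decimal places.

(0.871, 1.275)

At (3/2, 2): F = (9.000, 11.500).
Jacobian J = [[t^2 + 4·t, 2·s·t + 4·s - 4·t - 2], [1, 10·t - 5]].
At the point, J = [[12.000, 2.000], [1.000, 15.000]] (det J = 178.000).
Solving J·Δ = −F gives Δ = (-0.629, -0.725).
Then the next iterate is (s, t)₁ = (0.871, 1.275).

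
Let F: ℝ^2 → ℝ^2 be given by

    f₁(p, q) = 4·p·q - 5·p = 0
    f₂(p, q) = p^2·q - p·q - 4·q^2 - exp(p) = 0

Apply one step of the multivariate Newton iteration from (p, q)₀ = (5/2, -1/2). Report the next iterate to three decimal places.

(2.329, 1.131)

At (5/2, -1/2): F = (-17.500, -15.05749).
Jacobian J = [[4·q - 5, 4·p], [2·p·q - q - exp(p), p^2 - p - 8·q]].
At the point, J = [[-7.000, 10.000], [-14.18249, 7.750]] (det J = 87.57494).
Solving J·Δ = −F gives Δ = (-0.171, 1.631).
Then the next iterate is (p, q)₁ = (2.329, 1.131).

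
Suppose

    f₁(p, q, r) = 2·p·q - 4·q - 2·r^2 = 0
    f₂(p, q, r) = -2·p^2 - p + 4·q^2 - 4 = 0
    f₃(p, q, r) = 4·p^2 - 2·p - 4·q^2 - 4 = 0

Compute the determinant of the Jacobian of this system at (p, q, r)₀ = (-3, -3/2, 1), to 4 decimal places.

720.0000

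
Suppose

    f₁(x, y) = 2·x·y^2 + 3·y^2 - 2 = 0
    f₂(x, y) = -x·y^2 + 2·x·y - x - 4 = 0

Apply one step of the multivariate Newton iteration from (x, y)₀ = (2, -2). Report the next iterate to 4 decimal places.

(0.0513, -1.6282)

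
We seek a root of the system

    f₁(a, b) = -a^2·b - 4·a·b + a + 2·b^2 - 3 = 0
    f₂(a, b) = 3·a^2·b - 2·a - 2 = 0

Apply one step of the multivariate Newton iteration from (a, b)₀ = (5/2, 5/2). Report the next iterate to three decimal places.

(0.914, 3.377)

At (5/2, 5/2): F = (-28.625, 39.875).
Jacobian J = [[-2·a·b - 4·b + 1, -a^2 - 4·a + 4·b], [6·a·b - 2, 3·a^2]].
At the point, J = [[-21.500, -6.250], [35.500, 18.750]] (det J = -181.250).
Solving J·Δ = −F gives Δ = (-1.586, 0.877).
Then the next iterate is (a, b)₁ = (0.914, 3.377).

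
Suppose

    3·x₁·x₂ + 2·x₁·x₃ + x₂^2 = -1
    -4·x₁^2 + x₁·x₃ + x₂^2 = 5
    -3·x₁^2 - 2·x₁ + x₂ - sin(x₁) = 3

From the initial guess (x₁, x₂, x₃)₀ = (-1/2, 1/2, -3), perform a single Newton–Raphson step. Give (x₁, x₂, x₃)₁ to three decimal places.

(0.723, 2.121, -5.813)

At (-1/2, 1/2, -3): F = (3.500, -4.250, -1.77057).
Jacobian J = [[3·x₂ + 2·x₃, 3·x₁ + 2·x₂, 2·x₁], [-8·x₁ + x₃, 2·x₂, x₁], [-6·x₁ - cos(x₁) - 2, 1, 0]].
At the point, J = [[-4.500, -0.500, -1.000], [1.000, 1.000, -0.500], [0.12242, 1.000, 0.000]] (det J = -3.09698).
Solving J·Δ = −F gives Δ = (1.223, 1.621, -2.813).
Then the next iterate is (x₁, x₂, x₃)₁ = (0.723, 2.121, -5.813).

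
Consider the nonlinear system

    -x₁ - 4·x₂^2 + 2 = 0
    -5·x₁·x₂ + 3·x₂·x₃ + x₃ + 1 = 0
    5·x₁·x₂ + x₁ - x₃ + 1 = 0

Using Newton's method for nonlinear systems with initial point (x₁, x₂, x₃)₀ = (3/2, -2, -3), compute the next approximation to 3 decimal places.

At (3/2, -2, -3): F = (-15.500, 31.000, -9.500).
Jacobian J = [[-1, -8·x₂, 0], [-5·x₂, -5·x₁ + 3·x₃, 3·x₂ + 1], [5·x₂ + 1, 5·x₁, -1]].
At the point, J = [[-1.000, 16.000, 0.000], [10.000, -16.500, -5.000], [-9.000, 7.500, -1.000]] (det J = 826.000).
Solving J·Δ = −F gives Δ = (-0.507, 0.937, 2.093).
Then the next iterate is (x₁, x₂, x₃)₁ = (0.993, -1.063, -0.907).

(0.993, -1.063, -0.907)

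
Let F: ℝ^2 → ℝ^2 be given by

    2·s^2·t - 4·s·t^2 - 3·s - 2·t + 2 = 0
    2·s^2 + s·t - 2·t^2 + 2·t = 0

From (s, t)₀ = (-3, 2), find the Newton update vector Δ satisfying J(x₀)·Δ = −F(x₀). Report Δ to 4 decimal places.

(1.2960, -0.5511)

At (-3, 2): F = (91.0000, 8.0000).
Jacobian J = [[4·s·t - 4·t^2 - 3, 2·s^2 - 8·s·t - 2], [4·s + t, s - 4·t + 2]].
At the point, J = [[-43.0000, 64.0000], [-10.0000, -9.0000]] (det J = 1027.0000).
Solving J·Δ = −F gives Δ = (1.2960, -0.5511).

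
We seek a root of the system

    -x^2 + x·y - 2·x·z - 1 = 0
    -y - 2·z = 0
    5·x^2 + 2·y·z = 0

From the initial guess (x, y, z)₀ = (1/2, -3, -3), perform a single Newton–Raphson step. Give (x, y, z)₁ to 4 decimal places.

(2.3636, -2.4773, 1.2386)

At (1/2, -3, -3): F = (0.2500, 9.0000, 19.2500).
Jacobian J = [[-2·x + y - 2·z, x, -2·x], [0, -1, -2], [10·x, 2·z, 2·y]].
At the point, J = [[2.0000, 0.5000, -1.0000], [0.0000, -1.0000, -2.0000], [5.0000, -6.0000, -6.0000]] (det J = -22.0000).
Solving J·Δ = −F gives Δ = (1.8636, 0.5227, 4.2386).
Then the next iterate is (x, y, z)₁ = (2.3636, -2.4773, 1.2386).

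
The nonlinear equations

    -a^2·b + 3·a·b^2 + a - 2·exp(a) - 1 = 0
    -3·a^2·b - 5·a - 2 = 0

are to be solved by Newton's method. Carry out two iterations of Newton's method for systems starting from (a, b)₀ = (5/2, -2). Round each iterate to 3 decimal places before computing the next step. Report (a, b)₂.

(1.790, -1.214)

At (5/2, -2): F = (19.63501, 23.000).
Jacobian J = [[-2·a·b + 3·b^2 - 2·exp(a) + 1, -a^2 + 6·a·b], [-6·a·b - 5, -3·a^2]].
At the point, J = [[-1.36499, -36.250], [25.000, -18.750]] (det J = 931.84352).
Solving J·Δ = −F gives Δ = (-0.500, 0.560).
Then the next iterate is (a, b)₁ = (2.000, -1.440).
Round to (2.000, -1.440) and repeat: F = (4.42349, 5.280), J = [[-1.79731, -21.280], [12.280, -12.000]].
Δ = (-0.210, 0.226), so (a, b)₂ = (1.790, -1.214).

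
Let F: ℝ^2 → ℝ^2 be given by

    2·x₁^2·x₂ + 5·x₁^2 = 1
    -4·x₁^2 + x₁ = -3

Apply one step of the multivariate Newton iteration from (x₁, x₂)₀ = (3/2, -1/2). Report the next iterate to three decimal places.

At (3/2, -1/2): F = (8.000, -4.500).
Jacobian J = [[4·x₁·x₂ + 10·x₁, 2·x₁^2], [-8·x₁ + 1, 0]].
At the point, J = [[12.000, 4.500], [-11.000, 0.000]] (det J = 49.500).
Solving J·Δ = −F gives Δ = (-0.409, -0.687).
Then the next iterate is (x₁, x₂)₁ = (1.091, -1.187).

(1.091, -1.187)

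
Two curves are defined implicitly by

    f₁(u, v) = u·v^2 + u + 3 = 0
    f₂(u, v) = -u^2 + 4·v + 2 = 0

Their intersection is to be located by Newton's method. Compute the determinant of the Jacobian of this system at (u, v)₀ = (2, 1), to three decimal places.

J = [[v^2 + 1, 2·u·v], [-2·u, 4]].
At the point, J = [[2.000, 4.000], [-4.000, 4.000]].
det J = 24.000.

24.000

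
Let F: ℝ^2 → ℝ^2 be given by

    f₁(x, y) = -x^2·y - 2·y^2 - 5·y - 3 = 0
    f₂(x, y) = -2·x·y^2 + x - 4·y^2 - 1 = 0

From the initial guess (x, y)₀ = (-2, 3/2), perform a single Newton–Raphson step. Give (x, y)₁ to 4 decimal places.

(-2.8571, -0.2429)

At (-2, 3/2): F = (-21.0000, -3.0000).
Jacobian J = [[-2·x·y, -x^2 - 4·y - 5], [-2·y^2 + 1, -4·x·y - 8·y]].
At the point, J = [[6.0000, -15.0000], [-3.5000, 0.0000]] (det J = -52.5000).
Solving J·Δ = −F gives Δ = (-0.8571, -1.7429).
Then the next iterate is (x, y)₁ = (-2.8571, -0.2429).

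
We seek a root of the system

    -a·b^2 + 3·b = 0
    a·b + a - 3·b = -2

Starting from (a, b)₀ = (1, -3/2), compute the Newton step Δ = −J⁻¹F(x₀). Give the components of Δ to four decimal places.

At (1, -3/2): F = (-6.7500, 6.0000).
Jacobian J = [[-b^2, -2·a·b + 3], [b + 1, a - 3]].
At the point, J = [[-2.2500, 6.0000], [-0.5000, -2.0000]] (det J = 7.5000).
Solving J·Δ = −F gives Δ = (3.0000, 2.2500).

(3.0000, 2.2500)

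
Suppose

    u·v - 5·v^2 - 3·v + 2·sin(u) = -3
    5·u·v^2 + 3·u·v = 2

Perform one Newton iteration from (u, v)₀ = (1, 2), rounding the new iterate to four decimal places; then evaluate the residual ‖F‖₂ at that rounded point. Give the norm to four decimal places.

7.3130

At (1, 2): F = (-19.317058, 24.0000).
Jacobian J = [[v + 2·cos(u), u - 10·v - 3], [5·v^2 + 3·v, 10·u·v + 3·u]].
At the point, J = [[3.080605, -22.0000], [26.0000, 23.0000]] (det J = 642.853906).
Solving J·Δ = −F gives Δ = (-0.1302, -0.8963).
Then the next iterate is (u, v)₁ = (0.8698, 1.1037).
Re-evaluating at (0.8698, 1.1037): F = (-3.913470, 6.177745), so ‖F‖₂ = 7.3130.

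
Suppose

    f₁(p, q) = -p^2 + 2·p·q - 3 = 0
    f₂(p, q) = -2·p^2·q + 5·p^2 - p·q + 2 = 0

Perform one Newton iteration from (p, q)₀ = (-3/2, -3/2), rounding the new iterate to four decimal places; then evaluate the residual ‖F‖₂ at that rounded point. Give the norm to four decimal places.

4.8425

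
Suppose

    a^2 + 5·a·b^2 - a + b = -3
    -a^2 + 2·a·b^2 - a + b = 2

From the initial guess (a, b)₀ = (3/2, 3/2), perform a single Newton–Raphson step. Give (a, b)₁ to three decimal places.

At (3/2, 3/2): F = (22.125, 2.500).
Jacobian J = [[2·a + 5·b^2 - 1, 10·a·b + 1], [-2·a + 2·b^2 - 1, 4·a·b + 1]].
At the point, J = [[13.250, 23.500], [0.500, 10.000]] (det J = 120.750).
Solving J·Δ = −F gives Δ = (-1.346, -0.183).
Then the next iterate is (a, b)₁ = (0.154, 1.317).

(0.154, 1.317)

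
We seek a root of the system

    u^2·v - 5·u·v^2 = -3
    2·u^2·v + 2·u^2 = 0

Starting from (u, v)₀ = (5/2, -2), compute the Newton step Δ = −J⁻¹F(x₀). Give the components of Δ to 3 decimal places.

At (5/2, -2): F = (-59.500, -12.500).
Jacobian J = [[2·u·v - 5·v^2, u^2 - 10·u·v], [4·u·v + 4·u, 2·u^2]].
At the point, J = [[-30.000, 56.250], [-10.000, 12.500]] (det J = 187.500).
Solving J·Δ = −F gives Δ = (0.217, 1.173).

(0.217, 1.173)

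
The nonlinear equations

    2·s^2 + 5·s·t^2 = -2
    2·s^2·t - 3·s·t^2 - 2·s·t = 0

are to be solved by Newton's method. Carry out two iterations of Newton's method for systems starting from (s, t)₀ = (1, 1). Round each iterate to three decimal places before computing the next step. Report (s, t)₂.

At (1, 1): F = (9.000, -3.000).
Jacobian J = [[4·s + 5·t^2, 10·s·t], [4·s·t - 3·t^2 - 2·t, 2·s^2 - 6·s·t - 2·s]].
At the point, J = [[9.000, 10.000], [-1.000, -6.000]] (det J = -44.000).
Solving J·Δ = −F gives Δ = (-0.545, -0.409).
Then the next iterate is (s, t)₁ = (0.455, 0.591).
Round to (0.455, 0.591) and repeat: F = (3.20866, -0.76988), J = [[3.56640, 2.68905], [-1.15422, -2.10938]].
Δ = (-1.063, 0.217), so (s, t)₂ = (-0.608, 0.808).

(-0.608, 0.808)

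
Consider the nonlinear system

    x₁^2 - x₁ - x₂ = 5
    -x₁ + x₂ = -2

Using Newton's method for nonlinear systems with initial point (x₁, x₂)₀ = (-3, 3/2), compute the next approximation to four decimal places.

At (-3, 3/2): F = (5.5000, 6.5000).
Jacobian J = [[2·x₁ - 1, -1], [-1, 1]].
At the point, J = [[-7.0000, -1.0000], [-1.0000, 1.0000]] (det J = -8.0000).
Solving J·Δ = −F gives Δ = (1.5000, -5.0000).
Then the next iterate is (x₁, x₂)₁ = (-1.5000, -3.5000).

(-1.5000, -3.5000)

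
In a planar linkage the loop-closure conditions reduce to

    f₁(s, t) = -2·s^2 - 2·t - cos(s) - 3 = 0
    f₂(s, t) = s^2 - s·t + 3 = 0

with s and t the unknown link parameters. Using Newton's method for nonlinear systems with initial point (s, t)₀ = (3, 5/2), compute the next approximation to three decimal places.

(1.026, 1.697)

At (3, 5/2): F = (-25.01001, 4.500).
Jacobian J = [[-4·s + sin(s), -2], [2·s - t, -s]].
At the point, J = [[-11.85888, -2.000], [3.500, -3.000]] (det J = 42.57664).
Solving J·Δ = −F gives Δ = (-1.974, -0.803).
Then the next iterate is (s, t)₁ = (1.026, 1.697).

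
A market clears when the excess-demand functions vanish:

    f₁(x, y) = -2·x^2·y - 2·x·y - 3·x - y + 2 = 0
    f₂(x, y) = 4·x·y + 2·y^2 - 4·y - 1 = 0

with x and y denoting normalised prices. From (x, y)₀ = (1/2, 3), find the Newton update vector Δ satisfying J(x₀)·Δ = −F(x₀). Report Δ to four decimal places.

At (1/2, 3): F = (-7.0000, 11.0000).
Jacobian J = [[-4·x·y - 2·y - 3, -2·x^2 - 2·x - 1], [4·y, 4·x + 4·y - 4]].
At the point, J = [[-15.0000, -2.5000], [12.0000, 10.0000]] (det J = -120.0000).
Solving J·Δ = −F gives Δ = (-0.3542, -0.6750).

(-0.3542, -0.6750)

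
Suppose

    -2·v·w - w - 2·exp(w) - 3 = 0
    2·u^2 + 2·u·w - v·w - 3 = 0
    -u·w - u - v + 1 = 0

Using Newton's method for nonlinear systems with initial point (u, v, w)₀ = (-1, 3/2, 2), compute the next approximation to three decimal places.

At (-1, 3/2, 2): F = (-25.77811, -8.000, 2.500).
Jacobian J = [[0, -2·w, -2·v - 2·exp(w) - 1], [4·u + 2·w, -w, 2·u - v], [-w - 1, -1, -u]].
At the point, J = [[0.000, -4.000, -18.77811], [0.000, -2.000, -3.500], [-3.000, -1.000, 1.000]] (det J = 70.66867).
Solving J·Δ = −F gives Δ = (1.406, -2.547, -0.830).
Then the next iterate is (u, v, w)₁ = (0.406, -1.047, 1.170).

(0.406, -1.047, 1.170)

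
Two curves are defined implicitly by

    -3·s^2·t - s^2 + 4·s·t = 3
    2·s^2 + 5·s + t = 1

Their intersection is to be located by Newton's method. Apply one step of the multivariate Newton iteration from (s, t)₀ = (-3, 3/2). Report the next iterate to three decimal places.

At (-3, 3/2): F = (-70.500, 3.500).
Jacobian J = [[-6·s·t - 2·s + 4·t, -3·s^2 + 4·s], [4·s + 5, 1]].
At the point, J = [[39.000, -39.000], [-7.000, 1.000]] (det J = -234.000).
Solving J·Δ = −F gives Δ = (0.282, -1.526).
Then the next iterate is (s, t)₁ = (-2.718, -0.026).

(-2.718, -0.026)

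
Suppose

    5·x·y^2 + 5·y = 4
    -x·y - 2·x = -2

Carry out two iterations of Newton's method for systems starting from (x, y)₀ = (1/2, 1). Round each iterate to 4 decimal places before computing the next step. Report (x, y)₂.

(0.7822, 0.5582)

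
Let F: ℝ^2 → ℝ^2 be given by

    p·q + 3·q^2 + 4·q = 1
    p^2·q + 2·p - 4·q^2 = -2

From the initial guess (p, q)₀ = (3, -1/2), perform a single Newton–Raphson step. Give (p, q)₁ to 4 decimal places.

At (3, -1/2): F = (-3.7500, 2.5000).
Jacobian J = [[q, p + 6·q + 4], [2·p·q + 2, p^2 - 8·q]].
At the point, J = [[-0.5000, 4.0000], [-1.0000, 13.0000]] (det J = -2.5000).
Solving J·Δ = −F gives Δ = (-23.5000, -2.0000).
Then the next iterate is (p, q)₁ = (-20.5000, -2.5000).

(-20.5000, -2.5000)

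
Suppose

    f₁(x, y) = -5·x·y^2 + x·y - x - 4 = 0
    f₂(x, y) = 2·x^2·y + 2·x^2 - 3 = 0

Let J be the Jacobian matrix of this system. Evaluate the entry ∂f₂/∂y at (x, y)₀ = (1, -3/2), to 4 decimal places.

2.0000

∂f₂/∂y = 2·x^2.
At (1, -3/2) this is 2.0000.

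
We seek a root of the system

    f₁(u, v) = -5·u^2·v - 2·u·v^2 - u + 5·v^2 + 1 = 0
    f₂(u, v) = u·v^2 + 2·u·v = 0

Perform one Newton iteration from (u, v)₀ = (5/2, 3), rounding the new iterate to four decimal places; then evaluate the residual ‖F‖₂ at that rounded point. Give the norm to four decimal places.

At (5/2, 3): F = (-95.2500, 37.5000).
Jacobian J = [[-10·u·v - 2·v^2 - 1, -5·u^2 - 4·u·v + 10·v], [v^2 + 2·v, 2·u·v + 2·u]].
At the point, J = [[-94.0000, -31.2500], [15.0000, 20.0000]] (det J = -1411.2500).
Solving J·Δ = −F gives Δ = (-0.5195, -1.4854).
Then the next iterate is (u, v)₁ = (1.9805, 1.5146).
Re-evaluating at (1.9805, 1.5146): F = (-28.301206, 10.542624), so ‖F‖₂ = 30.2011.

30.2011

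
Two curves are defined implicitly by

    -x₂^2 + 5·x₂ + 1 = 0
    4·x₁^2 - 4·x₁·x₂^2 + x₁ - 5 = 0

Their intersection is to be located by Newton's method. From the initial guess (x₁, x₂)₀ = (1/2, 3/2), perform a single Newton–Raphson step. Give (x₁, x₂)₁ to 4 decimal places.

(3.1875, -1.6250)

At (1/2, 3/2): F = (6.2500, -8.0000).
Jacobian J = [[0, -2·x₂ + 5], [8·x₁ - 4·x₂^2 + 1, -8·x₁·x₂]].
At the point, J = [[0.0000, 2.0000], [-4.0000, -6.0000]] (det J = 8.0000).
Solving J·Δ = −F gives Δ = (2.6875, -3.1250).
Then the next iterate is (x₁, x₂)₁ = (3.1875, -1.6250).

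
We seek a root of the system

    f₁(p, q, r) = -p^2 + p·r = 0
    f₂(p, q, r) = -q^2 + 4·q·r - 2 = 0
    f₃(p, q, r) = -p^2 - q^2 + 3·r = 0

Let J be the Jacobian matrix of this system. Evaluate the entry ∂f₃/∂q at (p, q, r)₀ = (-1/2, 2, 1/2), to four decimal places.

∂f₃/∂q = -2·q.
At (-1/2, 2, 1/2) this is -4.0000.

-4.0000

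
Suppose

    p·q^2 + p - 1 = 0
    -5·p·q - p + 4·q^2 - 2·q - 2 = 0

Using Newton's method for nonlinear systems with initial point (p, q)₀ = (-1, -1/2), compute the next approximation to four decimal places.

(0.3636, 0.0455)

At (-1, -1/2): F = (-2.2500, -1.5000).
Jacobian J = [[q^2 + 1, 2·p·q], [-5·q - 1, -5·p + 8·q - 2]].
At the point, J = [[1.2500, 1.0000], [1.5000, -1.0000]] (det J = -2.7500).
Solving J·Δ = −F gives Δ = (1.3636, 0.5455).
Then the next iterate is (p, q)₁ = (0.3636, 0.0455).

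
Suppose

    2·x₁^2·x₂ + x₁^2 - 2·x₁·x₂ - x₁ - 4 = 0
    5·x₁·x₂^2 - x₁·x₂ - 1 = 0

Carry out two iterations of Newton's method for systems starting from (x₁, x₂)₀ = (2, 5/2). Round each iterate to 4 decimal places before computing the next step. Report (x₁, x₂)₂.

(1.8195, 0.8084)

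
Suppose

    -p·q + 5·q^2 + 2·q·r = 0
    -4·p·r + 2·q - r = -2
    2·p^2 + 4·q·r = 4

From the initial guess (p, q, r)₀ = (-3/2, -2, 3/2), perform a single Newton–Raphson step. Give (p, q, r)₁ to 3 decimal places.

(-1.071, -0.979, 0.507)

At (-3/2, -2, 3/2): F = (11.000, 5.500, -11.500).
Jacobian J = [[-q, -p + 10·q + 2·r, 2·q], [-4·r, 2, -4·p - 1], [4·p, 4·r, 4·q]].
At the point, J = [[2.000, -15.500, -4.000], [-6.000, 2.000, 5.000], [-6.000, 6.000, -8.000]] (det J = 1213.000).
Solving J·Δ = −F gives Δ = (0.429, 1.021, -0.993).
Then the next iterate is (p, q, r)₁ = (-1.071, -0.979, 0.507).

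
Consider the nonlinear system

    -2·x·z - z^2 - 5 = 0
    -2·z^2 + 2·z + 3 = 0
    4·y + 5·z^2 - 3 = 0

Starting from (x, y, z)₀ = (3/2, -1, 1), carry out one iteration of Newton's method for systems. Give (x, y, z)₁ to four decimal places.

(-6.7500, -4.2500, 2.5000)

At (3/2, -1, 1): F = (-9.0000, 3.0000, -2.0000).
Jacobian J = [[-2·z, 0, -2·x - 2·z], [0, 0, -4·z + 2], [0, 4, 10·z]].
At the point, J = [[-2.0000, 0.0000, -5.0000], [0.0000, 0.0000, -2.0000], [0.0000, 4.0000, 10.0000]] (det J = -16.0000).
Solving J·Δ = −F gives Δ = (-8.2500, -3.2500, 1.5000).
Then the next iterate is (x, y, z)₁ = (-6.7500, -4.2500, 2.5000).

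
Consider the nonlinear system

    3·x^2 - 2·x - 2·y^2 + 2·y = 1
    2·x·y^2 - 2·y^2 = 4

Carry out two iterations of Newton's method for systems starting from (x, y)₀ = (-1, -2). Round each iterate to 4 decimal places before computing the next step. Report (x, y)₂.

At (-1, -2): F = (-8.0000, -20.0000).
Jacobian J = [[6·x - 2, -4·y + 2], [2·y^2, 4·x·y - 4·y]].
At the point, J = [[-8.0000, 10.0000], [8.0000, 16.0000]] (det J = -208.0000).
Solving J·Δ = −F gives Δ = (0.3462, 1.0769).
Then the next iterate is (x, y)₁ = (-0.6538, -0.9231).
Round to (-0.6538, -0.9231) and repeat: F = (-1.960464, -6.818451), J = [[-5.9228, 5.6924], [1.704227, 6.106491]].
Δ = (0.5852, 0.9533), so (x, y)₂ = (-0.0686, 0.0302).

(-0.0686, 0.0302)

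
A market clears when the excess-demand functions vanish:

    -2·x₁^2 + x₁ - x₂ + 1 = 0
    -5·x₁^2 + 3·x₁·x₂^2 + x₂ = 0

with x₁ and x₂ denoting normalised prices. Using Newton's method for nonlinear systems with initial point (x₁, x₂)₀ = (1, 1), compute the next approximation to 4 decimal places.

(0.7143, 0.8571)

At (1, 1): F = (-1.0000, -1.0000).
Jacobian J = [[-4·x₁ + 1, -1], [-10·x₁ + 3·x₂^2, 6·x₁·x₂ + 1]].
At the point, J = [[-3.0000, -1.0000], [-7.0000, 7.0000]] (det J = -28.0000).
Solving J·Δ = −F gives Δ = (-0.2857, -0.1429).
Then the next iterate is (x₁, x₂)₁ = (0.7143, 0.8571).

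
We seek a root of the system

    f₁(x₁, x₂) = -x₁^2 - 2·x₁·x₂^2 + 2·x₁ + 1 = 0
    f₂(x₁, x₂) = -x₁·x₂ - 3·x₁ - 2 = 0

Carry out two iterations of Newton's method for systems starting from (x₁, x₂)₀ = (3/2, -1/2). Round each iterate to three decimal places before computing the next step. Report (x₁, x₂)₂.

At (3/2, -1/2): F = (1.000, -5.750).
Jacobian J = [[-2·x₁ - 2·x₂^2 + 2, -4·x₁·x₂], [-x₂ - 3, -x₁]].
At the point, J = [[-1.500, 3.000], [-2.500, -1.500]] (det J = 9.750).
Solving J·Δ = −F gives Δ = (-1.615, -1.141).
Then the next iterate is (x₁, x₂)₁ = (-0.115, -1.641).
Round to (-0.115, -1.641) and repeat: F = (1.37614, -1.84371), J = [[-3.15576, -0.75486], [-1.359, 0.115]].
Δ = (-0.888, 5.536), so (x₁, x₂)₂ = (-1.003, 3.895).

(-1.003, 3.895)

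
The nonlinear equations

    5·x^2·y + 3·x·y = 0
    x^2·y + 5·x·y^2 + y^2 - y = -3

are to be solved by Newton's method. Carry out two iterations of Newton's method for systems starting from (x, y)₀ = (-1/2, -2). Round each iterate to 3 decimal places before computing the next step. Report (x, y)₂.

(-0.601, -1.396)

At (-1/2, -2): F = (0.500, -1.500).
Jacobian J = [[10·x·y + 3·y, 5·x^2 + 3·x], [2·x·y + 5·y^2, x^2 + 10·x·y + 2·y - 1]].
At the point, J = [[4.000, -0.250], [22.000, 5.250]] (det J = 26.500).
Solving J·Δ = −F gives Δ = (-0.085, 0.642).
Then the next iterate is (x, y)₁ = (-0.585, -1.358).
Round to (-0.585, -1.358) and repeat: F = (0.05958, 0.34324), J = [[3.87030, -0.04388], [10.80968, 4.57052]].
Δ = (-0.016, -0.038), so (x, y)₂ = (-0.601, -1.396).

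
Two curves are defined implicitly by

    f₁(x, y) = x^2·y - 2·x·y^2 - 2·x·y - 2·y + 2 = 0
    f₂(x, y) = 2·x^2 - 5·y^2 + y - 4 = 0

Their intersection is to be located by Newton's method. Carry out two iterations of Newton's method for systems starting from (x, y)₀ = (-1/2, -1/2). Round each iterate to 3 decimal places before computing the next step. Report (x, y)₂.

(-2.050, -0.558)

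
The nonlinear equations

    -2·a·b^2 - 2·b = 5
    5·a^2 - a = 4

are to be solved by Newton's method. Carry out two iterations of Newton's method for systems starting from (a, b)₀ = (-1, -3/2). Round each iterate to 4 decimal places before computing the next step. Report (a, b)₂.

At (-1, -3/2): F = (2.5000, 2.0000).
Jacobian J = [[-2·b^2, -4·a·b - 2], [10·a - 1, 0]].
At the point, J = [[-4.5000, -8.0000], [-11.0000, 0.0000]] (det J = -88.0000).
Solving J·Δ = −F gives Δ = (0.1818, 0.2102).
Then the next iterate is (a, b)₁ = (-0.8182, -1.2898).
Round to (-0.8182, -1.2898) and repeat: F = (0.301889, 0.165456), J = [[-3.327168, -6.221257], [-9.1820, 0.0000]].
Δ = (0.0180, 0.0389), so (a, b)₂ = (-0.8002, -1.2509).

(-0.8002, -1.2509)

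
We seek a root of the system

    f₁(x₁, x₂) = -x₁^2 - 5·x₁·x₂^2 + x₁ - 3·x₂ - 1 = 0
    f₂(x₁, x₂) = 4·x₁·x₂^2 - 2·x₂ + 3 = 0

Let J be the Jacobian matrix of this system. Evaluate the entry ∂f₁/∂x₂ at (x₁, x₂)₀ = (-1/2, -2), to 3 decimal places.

∂f₁/∂x₂ = -10·x₁·x₂ - 3.
At (-1/2, -2) this is -13.000.

-13.000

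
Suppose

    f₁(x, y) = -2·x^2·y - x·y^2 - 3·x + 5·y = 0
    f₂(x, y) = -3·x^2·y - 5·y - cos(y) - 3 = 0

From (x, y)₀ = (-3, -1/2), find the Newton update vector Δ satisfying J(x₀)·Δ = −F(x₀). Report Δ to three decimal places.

(2.134, -0.218)

At (-3, -1/2): F = (16.250, 12.12242).
Jacobian J = [[-4·x·y - y^2 - 3, -2·x^2 - 2·x·y + 5], [-6·x·y, -3·x^2 + sin(y) - 5]].
At the point, J = [[-9.250, -16.000], [-9.000, -32.47943]] (det J = 156.43469).
Solving J·Δ = −F gives Δ = (2.134, -0.218).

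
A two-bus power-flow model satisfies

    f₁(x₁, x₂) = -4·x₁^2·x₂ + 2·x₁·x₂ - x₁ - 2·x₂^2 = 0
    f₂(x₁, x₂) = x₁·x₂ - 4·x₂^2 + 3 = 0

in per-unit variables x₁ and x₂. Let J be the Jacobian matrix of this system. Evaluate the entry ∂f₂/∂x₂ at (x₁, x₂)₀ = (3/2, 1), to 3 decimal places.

∂f₂/∂x₂ = x₁ - 8·x₂.
At (3/2, 1) this is -6.500.

-6.500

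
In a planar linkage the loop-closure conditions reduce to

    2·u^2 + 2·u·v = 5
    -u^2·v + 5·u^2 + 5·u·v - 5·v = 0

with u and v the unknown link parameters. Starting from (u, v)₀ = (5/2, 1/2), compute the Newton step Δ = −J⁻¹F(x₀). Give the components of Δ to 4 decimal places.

At (5/2, 1/2): F = (10.0000, 31.8750).
Jacobian J = [[4·u + 2·v, 2·u], [-2·u·v + 10·u + 5·v, -u^2 + 5·u - 5]].
At the point, J = [[11.0000, 5.0000], [25.0000, 1.2500]] (det J = -111.2500).
Solving J·Δ = −F gives Δ = (-1.3202, 0.9045).

(-1.3202, 0.9045)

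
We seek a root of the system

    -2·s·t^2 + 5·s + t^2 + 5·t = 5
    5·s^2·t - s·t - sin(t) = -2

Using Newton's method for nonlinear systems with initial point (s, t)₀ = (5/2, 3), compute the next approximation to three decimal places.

(1.203, 3.177)

At (5/2, 3): F = (-13.500, 88.10888).
Jacobian J = [[-2·t^2 + 5, -4·s·t + 2·t + 5], [10·s·t - t, 5·s^2 - s - cos(t)]].
At the point, J = [[-13.000, -19.000], [72.000, 29.73999]] (det J = 981.38010).
Solving J·Δ = −F gives Δ = (-1.297, 0.177).
Then the next iterate is (s, t)₁ = (1.203, 3.177).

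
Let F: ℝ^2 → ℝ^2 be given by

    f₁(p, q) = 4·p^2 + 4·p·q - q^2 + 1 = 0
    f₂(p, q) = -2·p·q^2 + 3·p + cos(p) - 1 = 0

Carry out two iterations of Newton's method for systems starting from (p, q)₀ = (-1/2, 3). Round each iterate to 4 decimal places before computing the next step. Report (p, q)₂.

At (-1/2, 3): F = (-13.0000, 7.377583).
Jacobian J = [[8·p + 4·q, 4·p - 2·q], [-2·q^2 - sin(p) + 3, -4·p·q]].
At the point, J = [[8.0000, -8.0000], [-14.520574, 6.0000]] (det J = -68.164596).
Solving J·Δ = −F gives Δ = (-0.2784, -1.9034).
Then the next iterate is (p, q)₁ = (-0.7784, 1.0966).
Round to (-0.7784, 1.0966) and repeat: F = (-1.193279, -0.751061), J = [[-1.8408, -5.3068], [1.297078, 3.414374]].
Δ = (13.4748, -4.8990), so (p, q)₂ = (12.6964, -3.8024).

(12.6964, -3.8024)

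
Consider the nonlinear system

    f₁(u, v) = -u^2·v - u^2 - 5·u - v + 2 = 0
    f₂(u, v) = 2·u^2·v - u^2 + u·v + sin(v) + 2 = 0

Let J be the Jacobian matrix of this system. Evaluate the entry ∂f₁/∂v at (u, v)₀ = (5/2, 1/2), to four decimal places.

∂f₁/∂v = -u^2 - 1.
At (5/2, 1/2) this is -7.2500.

-7.2500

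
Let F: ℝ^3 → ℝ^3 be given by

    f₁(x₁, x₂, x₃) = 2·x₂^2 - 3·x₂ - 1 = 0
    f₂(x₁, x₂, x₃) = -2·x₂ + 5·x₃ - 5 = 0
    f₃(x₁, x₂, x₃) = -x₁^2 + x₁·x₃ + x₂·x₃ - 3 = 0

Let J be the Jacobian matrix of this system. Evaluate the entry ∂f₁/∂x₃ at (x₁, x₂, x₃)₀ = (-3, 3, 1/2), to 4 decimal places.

0.0000

∂f₁/∂x₃ = 0.
At (-3, 3, 1/2) this is 0.0000.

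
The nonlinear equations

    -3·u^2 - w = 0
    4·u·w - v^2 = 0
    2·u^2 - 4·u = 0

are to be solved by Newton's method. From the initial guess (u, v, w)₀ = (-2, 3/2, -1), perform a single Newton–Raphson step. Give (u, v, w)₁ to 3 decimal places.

(-0.667, -11.694, 4.000)

At (-2, 3/2, -1): F = (-11.000, 5.750, 16.000).
Jacobian J = [[-6·u, 0, -1], [4·w, -2·v, 4·u], [4·u - 4, 0, 0]].
At the point, J = [[12.000, 0.000, -1.000], [-4.000, -3.000, -8.000], [-12.000, 0.000, 0.000]] (det J = 36.000).
Solving J·Δ = −F gives Δ = (1.333, -13.194, 5.000).
Then the next iterate is (u, v, w)₁ = (-0.667, -11.694, 4.000).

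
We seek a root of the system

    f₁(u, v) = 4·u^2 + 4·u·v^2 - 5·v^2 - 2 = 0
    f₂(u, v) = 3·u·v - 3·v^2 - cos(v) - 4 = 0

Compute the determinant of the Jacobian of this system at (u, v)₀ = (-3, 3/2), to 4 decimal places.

J = [[8·u + 4·v^2, 8·u·v - 10·v], [3·v, 3·u - 6·v + sin(v)]].
At the point, J = [[-15.0000, -51.0000], [4.5000, -17.002505]].
det J = 484.5376.

484.5376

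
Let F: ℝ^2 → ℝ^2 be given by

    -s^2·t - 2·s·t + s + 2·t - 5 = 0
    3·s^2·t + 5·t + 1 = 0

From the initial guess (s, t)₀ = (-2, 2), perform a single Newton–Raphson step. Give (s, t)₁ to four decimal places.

(-1.0902, 1.2256)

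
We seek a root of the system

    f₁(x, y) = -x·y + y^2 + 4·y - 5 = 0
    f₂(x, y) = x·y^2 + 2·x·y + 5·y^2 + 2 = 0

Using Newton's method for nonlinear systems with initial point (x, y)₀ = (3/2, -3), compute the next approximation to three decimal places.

At (3/2, -3): F = (-3.500, 51.500).
Jacobian J = [[-y, -x + 2·y + 4], [y^2 + 2·y, 2·x·y + 2·x + 10·y]].
At the point, J = [[3.000, -3.500], [3.000, -36.000]] (det J = -97.500).
Solving J·Δ = −F gives Δ = (3.141, 1.692).
Then the next iterate is (x, y)₁ = (4.641, -1.308).

(4.641, -1.308)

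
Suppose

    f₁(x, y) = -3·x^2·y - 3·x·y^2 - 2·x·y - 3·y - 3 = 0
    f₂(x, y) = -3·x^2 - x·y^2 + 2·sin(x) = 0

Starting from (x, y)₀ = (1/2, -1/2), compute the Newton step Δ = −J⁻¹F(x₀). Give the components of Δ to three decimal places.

(-0.057, -0.338)

At (1/2, -1/2): F = (-1.000, 0.08385).
Jacobian J = [[-6·x·y - 3·y^2 - 2·y, -3·x^2 - 6·x·y - 2·x - 3], [-6·x - y^2 + 2·cos(x), -2·x·y]].
At the point, J = [[1.750, -3.250], [-1.49483, 0.500]] (det J = -3.98321).
Solving J·Δ = −F gives Δ = (-0.057, -0.338).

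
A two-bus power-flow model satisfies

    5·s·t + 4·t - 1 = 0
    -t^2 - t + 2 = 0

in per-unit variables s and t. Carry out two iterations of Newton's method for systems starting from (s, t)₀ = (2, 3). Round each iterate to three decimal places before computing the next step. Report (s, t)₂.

At (2, 3): F = (41.000, -10.000).
Jacobian J = [[5·t, 5·s + 4], [0, -2·t - 1]].
At the point, J = [[15.000, 14.000], [0.000, -7.000]] (det J = -105.000).
Solving J·Δ = −F gives Δ = (-1.400, -1.429).
Then the next iterate is (s, t)₁ = (0.600, 1.571).
Round to (0.600, 1.571) and repeat: F = (9.997, -2.03904), J = [[7.855, 7.000], [0.000, -4.142]].
Δ = (-0.834, -0.492), so (s, t)₂ = (-0.234, 1.079).

(-0.234, 1.079)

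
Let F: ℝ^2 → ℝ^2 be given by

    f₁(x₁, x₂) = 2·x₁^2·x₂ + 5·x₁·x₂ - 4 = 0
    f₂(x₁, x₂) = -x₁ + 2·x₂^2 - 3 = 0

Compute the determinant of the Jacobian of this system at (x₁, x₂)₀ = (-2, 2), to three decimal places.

-50.000

J = [[4·x₁·x₂ + 5·x₂, 2·x₁^2 + 5·x₁], [-1, 4·x₂]].
At the point, J = [[-6.000, -2.000], [-1.000, 8.000]].
det J = -50.000.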